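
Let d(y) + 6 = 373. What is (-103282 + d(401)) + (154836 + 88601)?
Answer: 140522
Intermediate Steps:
d(y) = 367 (d(y) = -6 + 373 = 367)
(-103282 + d(401)) + (154836 + 88601) = (-103282 + 367) + (154836 + 88601) = -102915 + 243437 = 140522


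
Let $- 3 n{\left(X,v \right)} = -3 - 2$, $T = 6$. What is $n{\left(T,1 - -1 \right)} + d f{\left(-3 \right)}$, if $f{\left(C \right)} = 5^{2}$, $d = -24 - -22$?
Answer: $- \frac{145}{3} \approx -48.333$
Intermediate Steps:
$d = -2$ ($d = -24 + 22 = -2$)
$f{\left(C \right)} = 25$
$n{\left(X,v \right)} = \frac{5}{3}$ ($n{\left(X,v \right)} = - \frac{-3 - 2}{3} = \left(- \frac{1}{3}\right) \left(-5\right) = \frac{5}{3}$)
$n{\left(T,1 - -1 \right)} + d f{\left(-3 \right)} = \frac{5}{3} - 50 = - \frac{145}{3}$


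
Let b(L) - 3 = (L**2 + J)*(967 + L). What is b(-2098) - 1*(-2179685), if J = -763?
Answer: -4975171483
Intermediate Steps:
b(L) = 3 + (-763 + L**2)*(967 + L) (b(L) = 3 + (L**2 - 763)*(967 + L) = 3 + (-763 + L**2)*(967 + L))
b(-2098) - 1*(-2179685) = (-737818 + (-2098)**3 - 763*(-2098) + 967*(-2098)**2) - 1*(-2179685) = (-737818 - 9234565192 + 1600774 + 967*4401604) + 2179685 = (-737818 - 9234565192 + 1600774 + 4256351068) + 2179685 = -4977351168 + 2179685 = -4975171483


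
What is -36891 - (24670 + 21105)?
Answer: -82666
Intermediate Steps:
-36891 - (24670 + 21105) = -36891 - 1*45775 = -36891 - 45775 = -82666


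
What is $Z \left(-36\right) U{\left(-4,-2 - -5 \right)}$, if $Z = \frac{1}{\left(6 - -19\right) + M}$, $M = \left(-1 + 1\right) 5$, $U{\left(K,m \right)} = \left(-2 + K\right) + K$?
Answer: $\frac{72}{5} \approx 14.4$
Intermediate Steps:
$U{\left(K,m \right)} = -2 + 2 K$
$M = 0$ ($M = 0 \cdot 5 = 0$)
$Z = \frac{1}{25}$ ($Z = \frac{1}{\left(6 - -19\right) + 0} = \frac{1}{\left(6 + 19\right) + 0} = \frac{1}{25 + 0} = \frac{1}{25} \approx 0.04$)
$Z \left(-36\right) U{\left(-4,-2 - -5 \right)} = \frac{1}{25} \left(-36\right) \left(-2 + 2 \left(-4\right)\right) = - \frac{36 \left(-2 - 8\right)}{25} = \left(- \frac{36}{25}\right) \left(-10\right) = \frac{72}{5}$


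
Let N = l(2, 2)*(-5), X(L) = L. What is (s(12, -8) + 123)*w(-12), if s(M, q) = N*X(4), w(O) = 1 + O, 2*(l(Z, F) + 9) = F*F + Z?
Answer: -2673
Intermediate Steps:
l(Z, F) = -9 + Z/2 + F**2/2 (l(Z, F) = -9 + (F*F + Z)/2 = -9 + (F**2 + Z)/2 = -9 + (Z + F**2)/2 = -9 + (Z/2 + F**2/2) = -9 + Z/2 + F**2/2)
N = 30 (N = (-9 + (1/2)*2 + (1/2)*2**2)*(-5) = (-9 + 1 + (1/2)*4)*(-5) = (-9 + 1 + 2)*(-5) = -6*(-5) = 30)
s(M, q) = 120 (s(M, q) = 30*4 = 120)
(s(12, -8) + 123)*w(-12) = (120 + 123)*(1 - 12) = 243*(-11) = -2673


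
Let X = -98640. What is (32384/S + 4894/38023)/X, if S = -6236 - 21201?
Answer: 182843359/17150817118440 ≈ 1.0661e-5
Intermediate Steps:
S = -27437
(32384/S + 4894/38023)/X = (32384/(-27437) + 4894/38023)/(-98640) = (32384*(-1/27437) + 4894*(1/38023))*(-1/98640) = (-32384/27437 + 4894/38023)*(-1/98640) = -1097060154/1043237051*(-1/98640) = 182843359/17150817118440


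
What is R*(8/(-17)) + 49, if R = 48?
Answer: 449/17 ≈ 26.412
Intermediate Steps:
R*(8/(-17)) + 49 = 48*(8/(-17)) + 49 = 48*(8*(-1/17)) + 49 = 48*(-8/17) + 49 = -384/17 + 49 = 449/17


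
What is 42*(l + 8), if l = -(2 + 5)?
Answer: 42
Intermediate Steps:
l = -7 (l = -1*7 = -7)
42*(l + 8) = 42*(-7 + 8) = 42*1 = 42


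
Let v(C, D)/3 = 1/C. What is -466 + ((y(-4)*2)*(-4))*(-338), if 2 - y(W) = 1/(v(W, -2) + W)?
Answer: 104714/19 ≈ 5511.3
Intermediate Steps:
v(C, D) = 3/C
y(W) = 2 - 1/(W + 3/W) (y(W) = 2 - 1/(3/W + W) = 2 - 1/(W + 3/W))
-466 + ((y(-4)*2)*(-4))*(-338) = -466 + ((((6 - 4*(-1 + 2*(-4)))/(3 + (-4)²))*2)*(-4))*(-338) = -466 + ((((6 - 4*(-1 - 8))/(3 + 16))*2)*(-4))*(-338) = -466 + ((((6 - 4*(-9))/19)*2)*(-4))*(-338) = -466 + ((((6 + 36)/19)*2)*(-4))*(-338) = -466 + ((((1/19)*42)*2)*(-4))*(-338) = -466 + (((42/19)*2)*(-4))*(-338) = -466 + ((84/19)*(-4))*(-338) = -466 - 336/19*(-338) = -466 + 113568/19 = 104714/19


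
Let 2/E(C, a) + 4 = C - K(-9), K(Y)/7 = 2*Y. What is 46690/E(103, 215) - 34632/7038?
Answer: 2053774451/391 ≈ 5.2526e+6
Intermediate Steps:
K(Y) = 14*Y (K(Y) = 7*(2*Y) = 14*Y)
E(C, a) = 2/(122 + C) (E(C, a) = 2/(-4 + (C - 14*(-9))) = 2/(-4 + (C - 1*(-126))) = 2/(-4 + (C + 126)) = 2/(-4 + (126 + C)) = 2/(122 + C))
46690/E(103, 215) - 34632/7038 = 46690/((2/(122 + 103))) - 34632/7038 = 46690/((2/225)) - 34632*1/7038 = 46690/((2*(1/225))) - 1924/391 = 46690/(2/225) - 1924/391 = 46690*(225/2) - 1924/391 = 5252625 - 1924/391 = 2053774451/391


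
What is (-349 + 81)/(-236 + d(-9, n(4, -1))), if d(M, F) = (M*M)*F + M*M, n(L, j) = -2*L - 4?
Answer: 268/1127 ≈ 0.23780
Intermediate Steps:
n(L, j) = -4 - 2*L
d(M, F) = M² + F*M² (d(M, F) = M²*F + M² = F*M² + M² = M² + F*M²)
(-349 + 81)/(-236 + d(-9, n(4, -1))) = (-349 + 81)/(-236 + (-9)²*(1 + (-4 - 2*4))) = -268/(-236 + 81*(1 + (-4 - 8))) = -268/(-236 + 81*(1 - 12)) = -268/(-236 + 81*(-11)) = -268/(-236 - 891) = -268/(-1127) = -268*(-1/1127) = 268/1127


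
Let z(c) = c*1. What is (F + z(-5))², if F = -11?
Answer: 256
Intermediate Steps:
z(c) = c
(F + z(-5))² = (-11 - 5)² = (-16)² = 256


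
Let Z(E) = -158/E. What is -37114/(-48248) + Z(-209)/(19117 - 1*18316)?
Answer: 3110420405/4038574716 ≈ 0.77018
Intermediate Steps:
-37114/(-48248) + Z(-209)/(19117 - 1*18316) = -37114/(-48248) + (-158/(-209))/(19117 - 1*18316) = -37114*(-1/48248) + (-158*(-1/209))/(19117 - 18316) = 18557/24124 + (158/209)/801 = 18557/24124 + (158/209)*(1/801) = 18557/24124 + 158/167409 = 3110420405/4038574716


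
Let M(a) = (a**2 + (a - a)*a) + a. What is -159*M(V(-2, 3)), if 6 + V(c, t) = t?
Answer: -954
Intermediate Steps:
V(c, t) = -6 + t
M(a) = a + a**2 (M(a) = (a**2 + 0*a) + a = (a**2 + 0) + a = a**2 + a = a + a**2)
-159*M(V(-2, 3)) = -159*(-6 + 3)*(1 + (-6 + 3)) = -(-477)*(1 - 3) = -(-477)*(-2) = -159*6 = -954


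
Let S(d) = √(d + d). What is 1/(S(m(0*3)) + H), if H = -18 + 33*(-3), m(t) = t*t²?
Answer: -1/117 ≈ -0.0085470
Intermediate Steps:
m(t) = t³
H = -117 (H = -18 - 99 = -117)
S(d) = √2*√d (S(d) = √(2*d) = √2*√d)
1/(S(m(0*3)) + H) = 1/(√2*√((0*3)³) - 117) = 1/(√2*√(0³) - 117) = 1/(√2*√0 - 117) = 1/(√2*0 - 117) = 1/(0 - 117) = 1/(-117) = -1/117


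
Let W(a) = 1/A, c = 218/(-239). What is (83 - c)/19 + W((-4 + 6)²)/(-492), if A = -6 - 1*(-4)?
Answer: 19738661/4468344 ≈ 4.4174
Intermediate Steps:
A = -2 (A = -6 + 4 = -2)
c = -218/239 (c = 218*(-1/239) = -218/239 ≈ -0.91213)
W(a) = -½ (W(a) = 1/(-2) = -½)
(83 - c)/19 + W((-4 + 6)²)/(-492) = (83 - 1*(-218/239))/19 - ½/(-492) = (83 + 218/239)*(1/19) - ½*(-1/492) = (20055/239)*(1/19) + 1/984 = 20055/4541 + 1/984 = 19738661/4468344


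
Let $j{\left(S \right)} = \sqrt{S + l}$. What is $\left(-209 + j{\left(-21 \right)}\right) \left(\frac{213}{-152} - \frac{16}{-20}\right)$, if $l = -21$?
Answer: $\frac{5027}{40} - \frac{457 i \sqrt{42}}{760} \approx 125.68 - 3.897 i$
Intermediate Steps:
$j{\left(S \right)} = \sqrt{-21 + S}$ ($j{\left(S \right)} = \sqrt{S - 21} = \sqrt{-21 + S}$)
$\left(-209 + j{\left(-21 \right)}\right) \left(\frac{213}{-152} - \frac{16}{-20}\right) = \left(-209 + \sqrt{-21 - 21}\right) \left(\frac{213}{-152} - \frac{16}{-20}\right) = \left(-209 + \sqrt{-42}\right) \left(213 \left(- \frac{1}{152}\right) - - \frac{4}{5}\right) = \left(-209 + i \sqrt{42}\right) \left(- \frac{213}{152} + \frac{4}{5}\right) = \left(-209 + i \sqrt{42}\right) \left(- \frac{457}{760}\right) = \frac{5027}{40} - \frac{457 i \sqrt{42}}{760}$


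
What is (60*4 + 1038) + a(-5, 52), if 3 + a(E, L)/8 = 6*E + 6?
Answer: 1062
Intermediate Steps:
a(E, L) = 24 + 48*E (a(E, L) = -24 + 8*(6*E + 6) = -24 + 8*(6 + 6*E) = -24 + (48 + 48*E) = 24 + 48*E)
(60*4 + 1038) + a(-5, 52) = (60*4 + 1038) + (24 + 48*(-5)) = (240 + 1038) + (24 - 240) = 1278 - 216 = 1062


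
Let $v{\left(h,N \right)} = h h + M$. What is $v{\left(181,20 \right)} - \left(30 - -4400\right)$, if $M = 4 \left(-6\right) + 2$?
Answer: $28309$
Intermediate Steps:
$M = -22$ ($M = -24 + 2 = -22$)
$v{\left(h,N \right)} = -22 + h^{2}$ ($v{\left(h,N \right)} = h h - 22 = h^{2} - 22 = -22 + h^{2}$)
$v{\left(181,20 \right)} - \left(30 - -4400\right) = \left(-22 + 181^{2}\right) - \left(30 - -4400\right) = \left(-22 + 32761\right) - \left(30 + 4400\right) = 32739 - 4430 = 28309$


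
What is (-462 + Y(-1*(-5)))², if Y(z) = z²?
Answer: 190969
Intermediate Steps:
(-462 + Y(-1*(-5)))² = (-462 + (-1*(-5))²)² = (-462 + 5²)² = (-462 + 25)² = (-437)² = 190969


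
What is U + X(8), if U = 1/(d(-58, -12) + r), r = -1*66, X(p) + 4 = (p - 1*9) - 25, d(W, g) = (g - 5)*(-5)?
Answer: -569/19 ≈ -29.947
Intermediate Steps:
d(W, g) = 25 - 5*g (d(W, g) = (-5 + g)*(-5) = 25 - 5*g)
X(p) = -38 + p (X(p) = -4 + ((p - 1*9) - 25) = -4 + ((p - 9) - 25) = -4 + ((-9 + p) - 25) = -4 + (-34 + p) = -38 + p)
r = -66
U = 1/19 (U = 1/((25 - 5*(-12)) - 66) = 1/((25 + 60) - 66) = 1/(85 - 66) = 1/19 ≈ 0.052632)
U + X(8) = 1/19 + (-38 + 8) = 1/19 - 30 = -569/19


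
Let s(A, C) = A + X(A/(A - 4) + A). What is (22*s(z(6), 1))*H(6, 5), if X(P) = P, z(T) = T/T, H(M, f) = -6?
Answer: -220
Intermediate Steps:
z(T) = 1
s(A, C) = 2*A + A/(-4 + A) (s(A, C) = A + (A/(A - 4) + A) = A + (A/(-4 + A) + A) = A + (A + A/(-4 + A)) = 2*A + A/(-4 + A))
(22*s(z(6), 1))*H(6, 5) = (22*(1*(-7 + 2*1)/(-4 + 1)))*(-6) = (22*(1*(-7 + 2)/(-3)))*(-6) = (22*(1*(-1/3)*(-5)))*(-6) = (22*(5/3))*(-6) = (110/3)*(-6) = -220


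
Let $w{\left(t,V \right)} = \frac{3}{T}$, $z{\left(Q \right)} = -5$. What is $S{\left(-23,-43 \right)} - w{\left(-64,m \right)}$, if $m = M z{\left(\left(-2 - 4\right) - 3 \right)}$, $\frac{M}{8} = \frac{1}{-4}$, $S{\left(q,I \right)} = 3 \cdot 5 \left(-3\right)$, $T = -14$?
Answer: $- \frac{627}{14} \approx -44.786$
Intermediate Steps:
$S{\left(q,I \right)} = -45$ ($S{\left(q,I \right)} = 15 \left(-3\right) = -45$)
$M = -2$ ($M = \frac{8}{-4} = 8 \left(- \frac{1}{4}\right) = -2$)
$m = 10$ ($m = \left(-2\right) \left(-5\right) = 10$)
$w{\left(t,V \right)} = - \frac{3}{14}$ ($w{\left(t,V \right)} = \frac{3}{-14} = 3 \left(- \frac{1}{14}\right) = - \frac{3}{14}$)
$S{\left(-23,-43 \right)} - w{\left(-64,m \right)} = -45 - - \frac{3}{14} = -45 + \frac{3}{14} = - \frac{627}{14}$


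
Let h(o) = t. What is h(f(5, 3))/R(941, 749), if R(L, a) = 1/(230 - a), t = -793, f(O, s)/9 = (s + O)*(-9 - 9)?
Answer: 411567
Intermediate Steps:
f(O, s) = -162*O - 162*s (f(O, s) = 9*((s + O)*(-9 - 9)) = 9*((O + s)*(-18)) = 9*(-18*O - 18*s) = -162*O - 162*s)
h(o) = -793
h(f(5, 3))/R(941, 749) = -793/((-1/(-230 + 749))) = -793/((-1/519)) = -793/((-1*1/519)) = -793/(-1/519) = -793*(-519) = 411567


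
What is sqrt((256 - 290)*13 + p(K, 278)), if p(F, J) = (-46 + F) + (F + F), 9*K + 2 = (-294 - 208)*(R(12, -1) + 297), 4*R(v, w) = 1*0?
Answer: 4*I*sqrt(28230)/3 ≈ 224.02*I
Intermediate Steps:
R(v, w) = 0 (R(v, w) = (1*0)/4 = (1/4)*0 = 0)
K = -149096/9 (K = -2/9 + ((-294 - 208)*(0 + 297))/9 = -2/9 + (-502*297)/9 = -2/9 + (1/9)*(-149094) = -2/9 - 16566 = -149096/9 ≈ -16566.)
p(F, J) = -46 + 3*F (p(F, J) = (-46 + F) + 2*F = -46 + 3*F)
sqrt((256 - 290)*13 + p(K, 278)) = sqrt((256 - 290)*13 + (-46 + 3*(-149096/9))) = sqrt(-34*13 + (-46 - 149096/3)) = sqrt(-442 - 149234/3) = sqrt(-150560/3) = 4*I*sqrt(28230)/3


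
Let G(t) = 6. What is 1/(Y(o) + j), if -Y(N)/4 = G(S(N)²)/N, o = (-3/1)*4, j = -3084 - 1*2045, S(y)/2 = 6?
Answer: -1/5127 ≈ -0.00019505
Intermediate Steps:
S(y) = 12 (S(y) = 2*6 = 12)
j = -5129 (j = -3084 - 2045 = -5129)
o = -12 (o = (1*(-3))*4 = -3*4 = -12)
Y(N) = -24/N
1/(Y(o) + j) = 1/(-24/(-12) - 5129) = 1/(-24*(-1/12) - 5129) = 1/(2 - 5129) = 1/(-5127) = -1/5127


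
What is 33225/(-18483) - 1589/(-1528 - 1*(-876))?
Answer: 2568929/4016972 ≈ 0.63952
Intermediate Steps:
33225/(-18483) - 1589/(-1528 - 1*(-876)) = 33225*(-1/18483) - 1589/(-1528 + 876) = -11075/6161 - 1589/(-652) = -11075/6161 - 1589*(-1/652) = -11075/6161 + 1589/652 = 2568929/4016972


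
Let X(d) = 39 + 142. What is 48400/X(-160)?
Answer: 48400/181 ≈ 267.40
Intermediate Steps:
X(d) = 181
48400/X(-160) = 48400/181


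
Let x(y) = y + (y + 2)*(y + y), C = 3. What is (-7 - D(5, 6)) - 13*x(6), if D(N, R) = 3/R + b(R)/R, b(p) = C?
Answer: -1334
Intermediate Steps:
b(p) = 3
D(N, R) = 6/R (D(N, R) = 3/R + 3/R = 6/R)
x(y) = y + 2*y*(2 + y) (x(y) = y + (2 + y)*(2*y) = y + 2*y*(2 + y))
(-7 - D(5, 6)) - 13*x(6) = (-7 - 6/6) - 78*(5 + 2*6) = (-7 - 6/6) - 78*(5 + 12) = (-7 - 1*1) - 78*17 = (-7 - 1) - 13*102 = -8 - 1326 = -1334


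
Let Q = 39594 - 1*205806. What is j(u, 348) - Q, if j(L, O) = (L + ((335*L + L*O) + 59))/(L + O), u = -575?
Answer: 38123365/227 ≈ 1.6794e+5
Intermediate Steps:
Q = -166212 (Q = 39594 - 205806 = -166212)
j(L, O) = (59 + 336*L + L*O)/(L + O) (j(L, O) = (L + (59 + 335*L + L*O))/(L + O) = (59 + 336*L + L*O)/(L + O))
j(u, 348) - Q = (59 + 336*(-575) - 575*348)/(-575 + 348) - 1*(-166212) = (59 - 193200 - 200100)/(-227) + 166212 = -1/227*(-393241) + 166212 = 393241/227 + 166212 = 38123365/227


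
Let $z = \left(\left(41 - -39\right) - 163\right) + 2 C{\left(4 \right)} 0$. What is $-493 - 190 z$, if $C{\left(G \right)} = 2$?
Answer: $15277$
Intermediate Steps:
$z = -83$ ($z = \left(\left(41 - -39\right) - 163\right) + 2 \cdot 2 \cdot 0 = \left(\left(41 + 39\right) - 163\right) + 4 \cdot 0 = \left(80 - 163\right) + 0 = -83 + 0 = -83$)
$-493 - 190 z = -493 - -15770 = -493 + 15770 = 15277$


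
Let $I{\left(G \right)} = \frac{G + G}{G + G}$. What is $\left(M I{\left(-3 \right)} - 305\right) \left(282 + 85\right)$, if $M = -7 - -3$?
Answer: $-113403$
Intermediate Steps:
$M = -4$ ($M = -7 + 3 = -4$)
$I{\left(G \right)} = 1$ ($I{\left(G \right)} = \frac{2 G}{2 G} = 2 G \frac{1}{2 G} = 1$)
$\left(M I{\left(-3 \right)} - 305\right) \left(282 + 85\right) = \left(\left(-4\right) 1 - 305\right) \left(282 + 85\right) = \left(-4 - 305\right) 367 = \left(-309\right) 367 = -113403$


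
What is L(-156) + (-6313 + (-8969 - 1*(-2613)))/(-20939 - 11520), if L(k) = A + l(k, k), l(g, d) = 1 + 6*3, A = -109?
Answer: -2908641/32459 ≈ -89.610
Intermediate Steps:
l(g, d) = 19 (l(g, d) = 1 + 18 = 19)
L(k) = -90 (L(k) = -109 + 19 = -90)
L(-156) + (-6313 + (-8969 - 1*(-2613)))/(-20939 - 11520) = -90 + (-6313 + (-8969 - 1*(-2613)))/(-20939 - 11520) = -90 + (-6313 + (-8969 + 2613))/(-32459) = -90 + (-6313 - 6356)*(-1/32459) = -90 - 12669*(-1/32459) = -90 + 12669/32459 = -2908641/32459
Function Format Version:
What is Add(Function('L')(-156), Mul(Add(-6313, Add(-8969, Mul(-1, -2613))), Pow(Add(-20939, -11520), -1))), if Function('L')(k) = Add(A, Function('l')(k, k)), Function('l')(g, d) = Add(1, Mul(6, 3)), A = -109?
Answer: Rational(-2908641, 32459) ≈ -89.610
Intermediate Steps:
Function('l')(g, d) = 19 (Function('l')(g, d) = Add(1, 18) = 19)
Function('L')(k) = -90 (Function('L')(k) = Add(-109, 19) = -90)
Add(Function('L')(-156), Mul(Add(-6313, Add(-8969, Mul(-1, -2613))), Pow(Add(-20939, -11520), -1))) = Add(-90, Mul(Add(-6313, Add(-8969, Mul(-1, -2613))), Pow(Add(-20939, -11520), -1))) = Add(-90, Mul(Add(-6313, Add(-8969, 2613)), Pow(-32459, -1))) = Add(-90, Mul(Add(-6313, -6356), Rational(-1, 32459))) = Add(-90, Mul(-12669, Rational(-1, 32459))) = Add(-90, Rational(12669, 32459)) = Rational(-2908641, 32459)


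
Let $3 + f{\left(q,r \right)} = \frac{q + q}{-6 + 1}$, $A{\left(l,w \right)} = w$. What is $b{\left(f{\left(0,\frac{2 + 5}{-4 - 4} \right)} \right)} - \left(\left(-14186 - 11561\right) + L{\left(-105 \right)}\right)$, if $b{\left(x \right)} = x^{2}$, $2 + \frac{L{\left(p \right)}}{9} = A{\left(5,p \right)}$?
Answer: $26719$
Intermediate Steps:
$L{\left(p \right)} = -18 + 9 p$
$f{\left(q,r \right)} = -3 - \frac{2 q}{5}$ ($f{\left(q,r \right)} = -3 + \frac{q + q}{-6 + 1} = -3 + \frac{2 q}{-5} = -3 + 2 q \left(- \frac{1}{5}\right) = -3 - \frac{2 q}{5}$)
$b{\left(f{\left(0,\frac{2 + 5}{-4 - 4} \right)} \right)} - \left(\left(-14186 - 11561\right) + L{\left(-105 \right)}\right) = \left(-3 - 0\right)^{2} - \left(\left(-14186 - 11561\right) + \left(-18 + 9 \left(-105\right)\right)\right) = \left(-3 + 0\right)^{2} - \left(-25747 - 963\right) = \left(-3\right)^{2} - \left(-25747 - 963\right) = 9 - -26710 = 9 + 26710 = 26719$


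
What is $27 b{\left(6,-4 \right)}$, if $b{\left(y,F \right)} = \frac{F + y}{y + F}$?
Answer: $27$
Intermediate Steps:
$b{\left(y,F \right)} = 1$ ($b{\left(y,F \right)} = \frac{F + y}{F + y} = 1$)
$27 b{\left(6,-4 \right)} = 27 \cdot 1 = 27$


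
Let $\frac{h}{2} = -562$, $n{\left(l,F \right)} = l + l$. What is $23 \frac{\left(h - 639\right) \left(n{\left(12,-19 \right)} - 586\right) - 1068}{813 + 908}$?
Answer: $\frac{22763974}{1721} \approx 13227.0$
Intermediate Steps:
$n{\left(l,F \right)} = 2 l$
$h = -1124$ ($h = 2 \left(-562\right) = -1124$)
$23 \frac{\left(h - 639\right) \left(n{\left(12,-19 \right)} - 586\right) - 1068}{813 + 908} = 23 \frac{\left(-1124 - 639\right) \left(2 \cdot 12 - 586\right) - 1068}{813 + 908} = 23 \frac{- 1763 \left(24 - 586\right) - 1068}{1721} = 23 \left(\left(-1763\right) \left(-562\right) - 1068\right) \frac{1}{1721} = 23 \left(990806 - 1068\right) \frac{1}{1721} = 23 \cdot 989738 \cdot \frac{1}{1721} = 23 \cdot \frac{989738}{1721} = \frac{22763974}{1721}$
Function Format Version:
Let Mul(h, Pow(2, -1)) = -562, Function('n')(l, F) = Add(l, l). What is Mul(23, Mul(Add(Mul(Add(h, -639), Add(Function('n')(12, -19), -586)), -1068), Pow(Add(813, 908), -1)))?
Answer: Rational(22763974, 1721) ≈ 13227.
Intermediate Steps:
Function('n')(l, F) = Mul(2, l)
h = -1124 (h = Mul(2, -562) = -1124)
Mul(23, Mul(Add(Mul(Add(h, -639), Add(Function('n')(12, -19), -586)), -1068), Pow(Add(813, 908), -1))) = Mul(23, Mul(Add(Mul(Add(-1124, -639), Add(Mul(2, 12), -586)), -1068), Pow(Add(813, 908), -1))) = Mul(23, Mul(Add(Mul(-1763, Add(24, -586)), -1068), Pow(1721, -1))) = Mul(23, Mul(Add(Mul(-1763, -562), -1068), Rational(1, 1721))) = Mul(23, Mul(Add(990806, -1068), Rational(1, 1721))) = Mul(23, Mul(989738, Rational(1, 1721))) = Mul(23, Rational(989738, 1721)) = Rational(22763974, 1721)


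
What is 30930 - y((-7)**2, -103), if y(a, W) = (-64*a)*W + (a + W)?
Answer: -292024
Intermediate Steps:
y(a, W) = W + a - 64*W*a (y(a, W) = -64*W*a + (W + a) = W + a - 64*W*a)
30930 - y((-7)**2, -103) = 30930 - (-103 + (-7)**2 - 64*(-103)*(-7)**2) = 30930 - (-103 + 49 - 64*(-103)*49) = 30930 - (-103 + 49 + 323008) = 30930 - 1*322954 = 30930 - 322954 = -292024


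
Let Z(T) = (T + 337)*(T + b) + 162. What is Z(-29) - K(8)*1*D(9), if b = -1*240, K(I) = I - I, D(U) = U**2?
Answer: -82690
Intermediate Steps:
K(I) = 0
b = -240
Z(T) = 162 + (-240 + T)*(337 + T) (Z(T) = (T + 337)*(T - 240) + 162 = (337 + T)*(-240 + T) + 162 = (-240 + T)*(337 + T) + 162 = 162 + (-240 + T)*(337 + T))
Z(-29) - K(8)*1*D(9) = (-80718 + (-29)**2 + 97*(-29)) - 0*1*9**2 = (-80718 + 841 - 2813) - 0*81 = -82690 - 1*0 = -82690 + 0 = -82690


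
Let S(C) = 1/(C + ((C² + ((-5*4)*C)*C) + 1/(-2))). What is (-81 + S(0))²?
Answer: 6889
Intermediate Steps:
S(C) = 1/(-½ + C - 19*C²) (S(C) = 1/(C + ((C² + (-20*C)*C) - ½)) = 1/(C + ((C² - 20*C²) - ½)) = 1/(C + (-19*C² - ½)) = 1/(C + (-½ - 19*C²)) = 1/(-½ + C - 19*C²))
(-81 + S(0))² = (-81 - 2/(1 - 2*0 + 38*0²))² = (-81 - 2/(1 + 0 + 38*0))² = (-81 - 2/(1 + 0 + 0))² = (-81 - 2/1)² = (-81 - 2*1)² = (-81 - 2)² = (-83)² = 6889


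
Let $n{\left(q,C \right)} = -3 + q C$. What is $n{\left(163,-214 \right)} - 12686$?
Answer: $-47571$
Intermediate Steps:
$n{\left(q,C \right)} = -3 + C q$
$n{\left(163,-214 \right)} - 12686 = \left(-3 - 34882\right) - 12686 = -34885 - 12686 = -47571$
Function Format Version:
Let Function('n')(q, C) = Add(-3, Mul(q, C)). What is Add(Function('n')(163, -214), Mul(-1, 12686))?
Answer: -47571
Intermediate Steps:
Function('n')(q, C) = Add(-3, Mul(C, q))
Add(Function('n')(163, -214), Mul(-1, 12686)) = Add(Add(-3, Mul(-214, 163)), Mul(-1, 12686)) = Add(Add(-3, -34882), -12686) = Add(-34885, -12686) = -47571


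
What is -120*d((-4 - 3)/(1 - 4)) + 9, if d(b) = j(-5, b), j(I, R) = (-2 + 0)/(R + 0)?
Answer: 783/7 ≈ 111.86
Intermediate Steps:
j(I, R) = -2/R
d(b) = -2/b
-120*d((-4 - 3)/(1 - 4)) + 9 = -(-240)/((-4 - 3)/(1 - 4)) + 9 = -(-240)/((-7/(-3))) + 9 = -(-240)/((-7*(-1/3))) + 9 = -(-240)/7/3 + 9 = -(-240)*3/7 + 9 = -120*(-6/7) + 9 = 720/7 + 9 = 783/7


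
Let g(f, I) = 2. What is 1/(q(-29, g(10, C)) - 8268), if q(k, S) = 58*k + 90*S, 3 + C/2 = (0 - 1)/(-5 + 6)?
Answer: -1/9770 ≈ -0.00010235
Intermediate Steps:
C = -8 (C = -6 + 2*((0 - 1)/(-5 + 6)) = -6 + 2*(-1/1) = -6 + 2*(-1*1) = -6 + 2*(-1) = -6 - 2 = -8)
1/(q(-29, g(10, C)) - 8268) = 1/((58*(-29) + 90*2) - 8268) = 1/((-1682 + 180) - 8268) = 1/(-1502 - 8268) = 1/(-9770) = -1/9770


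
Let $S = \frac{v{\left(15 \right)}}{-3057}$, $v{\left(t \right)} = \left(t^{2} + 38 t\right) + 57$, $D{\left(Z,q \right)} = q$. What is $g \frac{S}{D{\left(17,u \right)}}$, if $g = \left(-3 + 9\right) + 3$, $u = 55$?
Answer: $- \frac{2556}{56045} \approx -0.045606$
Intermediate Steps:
$v{\left(t \right)} = 57 + t^{2} + 38 t$
$S = - \frac{284}{1019}$ ($S = \frac{57 + 15^{2} + 38 \cdot 15}{-3057} = \left(57 + 225 + 570\right) \left(- \frac{1}{3057}\right) = 852 \left(- \frac{1}{3057}\right) = - \frac{284}{1019} \approx -0.2787$)
$g = 9$ ($g = 6 + 3 = 9$)
$g \frac{S}{D{\left(17,u \right)}} = 9 \left(- \frac{284}{1019 \cdot 55}\right) = 9 \left(\left(- \frac{284}{1019}\right) \frac{1}{55}\right) = 9 \left(- \frac{284}{56045}\right) = - \frac{2556}{56045}$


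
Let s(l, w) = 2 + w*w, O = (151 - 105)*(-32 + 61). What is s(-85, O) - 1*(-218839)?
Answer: 1998397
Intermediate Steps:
O = 1334 (O = 46*29 = 1334)
s(l, w) = 2 + w²
s(-85, O) - 1*(-218839) = (2 + 1334²) - 1*(-218839) = (2 + 1779556) + 218839 = 1779558 + 218839 = 1998397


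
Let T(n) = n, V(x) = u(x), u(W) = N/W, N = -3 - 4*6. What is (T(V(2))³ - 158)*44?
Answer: -230417/2 ≈ -1.1521e+5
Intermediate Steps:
N = -27 (N = -3 - 24 = -27)
u(W) = -27/W
V(x) = -27/x
(T(V(2))³ - 158)*44 = ((-27/2)³ - 158)*44 = (-19683/8 - 158)*44 = -20947/8*44 = -230417/2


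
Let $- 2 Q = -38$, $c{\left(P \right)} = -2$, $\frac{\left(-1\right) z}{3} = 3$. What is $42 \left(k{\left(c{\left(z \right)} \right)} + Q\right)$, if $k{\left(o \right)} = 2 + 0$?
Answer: $882$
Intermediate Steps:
$z = -9$ ($z = \left(-3\right) 3 = -9$)
$k{\left(o \right)} = 2$
$Q = 19$ ($Q = \left(- \frac{1}{2}\right) \left(-38\right) = 19$)
$42 \left(k{\left(c{\left(z \right)} \right)} + Q\right) = 42 \left(2 + 19\right) = 42 \cdot 21 = 882$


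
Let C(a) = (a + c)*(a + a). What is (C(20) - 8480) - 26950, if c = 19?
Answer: -33870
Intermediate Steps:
C(a) = 2*a*(19 + a) (C(a) = (a + 19)*(a + a) = (19 + a)*(2*a) = 2*a*(19 + a))
(C(20) - 8480) - 26950 = (2*20*(19 + 20) - 8480) - 26950 = (2*20*39 - 8480) - 26950 = (1560 - 8480) - 26950 = -6920 - 26950 = -33870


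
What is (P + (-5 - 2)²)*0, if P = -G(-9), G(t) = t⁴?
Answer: 0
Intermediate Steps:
P = -6561 (P = -1*(-9)⁴ = -1*6561 = -6561)
(P + (-5 - 2)²)*0 = (-6561 + (-5 - 2)²)*0 = (-6561 + (-7)²)*0 = (-6561 + 49)*0 = -6512*0 = 0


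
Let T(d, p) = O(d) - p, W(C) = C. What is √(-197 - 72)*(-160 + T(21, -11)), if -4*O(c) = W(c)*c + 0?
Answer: -1037*I*√269/4 ≈ -4252.0*I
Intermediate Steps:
O(c) = -c²/4 (O(c) = -(c*c + 0)/4 = -(c² + 0)/4 = -c²/4)
T(d, p) = -p - d²/4 (T(d, p) = -d²/4 - p = -p - d²/4)
√(-197 - 72)*(-160 + T(21, -11)) = √(-197 - 72)*(-160 + (-1*(-11) - ¼*21²)) = √(-269)*(-160 + (11 - ¼*441)) = (I*√269)*(-160 + (11 - 441/4)) = (I*√269)*(-160 - 397/4) = (I*√269)*(-1037/4) = -1037*I*√269/4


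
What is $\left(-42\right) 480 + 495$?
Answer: $-19665$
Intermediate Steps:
$\left(-42\right) 480 + 495 = -20160 + 495 = -19665$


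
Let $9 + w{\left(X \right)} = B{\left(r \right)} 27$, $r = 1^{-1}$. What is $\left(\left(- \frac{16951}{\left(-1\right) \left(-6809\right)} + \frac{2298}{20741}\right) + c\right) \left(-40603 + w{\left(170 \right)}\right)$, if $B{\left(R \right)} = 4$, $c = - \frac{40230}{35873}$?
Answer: $\frac{65294093837794328}{460561931767} \approx 1.4177 \cdot 10^{5}$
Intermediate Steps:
$r = 1$
$c = - \frac{40230}{35873}$ ($c = \left(-40230\right) \frac{1}{35873} = - \frac{40230}{35873} \approx -1.1215$)
$w{\left(X \right)} = 99$ ($w{\left(X \right)} = -9 + 4 \cdot 27 = -9 + 108 = 99$)
$\left(\left(- \frac{16951}{\left(-1\right) \left(-6809\right)} + \frac{2298}{20741}\right) + c\right) \left(-40603 + w{\left(170 \right)}\right) = \left(\left(- \frac{16951}{\left(-1\right) \left(-6809\right)} + \frac{2298}{20741}\right) - \frac{40230}{35873}\right) \left(-40603 + 99\right) = \left(\left(- \frac{16951}{6809} + 2298 \cdot \frac{1}{20741}\right) - \frac{40230}{35873}\right) \left(-40504\right) = \left(\left(\left(-16951\right) \frac{1}{6809} + \frac{2298}{20741}\right) - \frac{40230}{35873}\right) \left(-40504\right) = \left(\left(- \frac{1541}{619} + \frac{2298}{20741}\right) - \frac{40230}{35873}\right) \left(-40504\right) = \left(- \frac{30539419}{12838679} - \frac{40230}{35873}\right) \left(-40504\right) = \left(- \frac{1612040633957}{460561931767}\right) \left(-40504\right) = \frac{65294093837794328}{460561931767}$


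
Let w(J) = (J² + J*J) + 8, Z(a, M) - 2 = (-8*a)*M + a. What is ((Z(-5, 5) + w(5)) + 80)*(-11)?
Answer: -3685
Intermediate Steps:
Z(a, M) = 2 + a - 8*M*a (Z(a, M) = 2 + ((-8*a)*M + a) = 2 + (-8*M*a + a) = 2 + (a - 8*M*a) = 2 + a - 8*M*a)
w(J) = 8 + 2*J² (w(J) = (J² + J²) + 8 = 2*J² + 8 = 8 + 2*J²)
((Z(-5, 5) + w(5)) + 80)*(-11) = (((2 - 5 - 8*5*(-5)) + (8 + 2*5²)) + 80)*(-11) = (((2 - 5 + 200) + (8 + 2*25)) + 80)*(-11) = ((197 + (8 + 50)) + 80)*(-11) = ((197 + 58) + 80)*(-11) = (255 + 80)*(-11) = 335*(-11) = -3685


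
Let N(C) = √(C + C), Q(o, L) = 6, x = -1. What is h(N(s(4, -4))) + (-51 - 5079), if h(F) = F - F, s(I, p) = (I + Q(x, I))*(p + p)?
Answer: -5130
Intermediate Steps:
s(I, p) = 2*p*(6 + I) (s(I, p) = (I + 6)*(p + p) = (6 + I)*(2*p) = 2*p*(6 + I))
N(C) = √2*√C (N(C) = √(2*C) = √2*√C)
h(F) = 0
h(N(s(4, -4))) + (-51 - 5079) = 0 + (-51 - 5079) = 0 - 5130 = -5130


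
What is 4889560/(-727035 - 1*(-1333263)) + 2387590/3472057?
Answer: 4606063733860/526214542749 ≈ 8.7532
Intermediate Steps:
4889560/(-727035 - 1*(-1333263)) + 2387590/3472057 = 4889560/(-727035 + 1333263) + 2387590*(1/3472057) = 4889560/606228 + 2387590/3472057 = 4889560*(1/606228) + 2387590/3472057 = 1222390/151557 + 2387590/3472057 = 4606063733860/526214542749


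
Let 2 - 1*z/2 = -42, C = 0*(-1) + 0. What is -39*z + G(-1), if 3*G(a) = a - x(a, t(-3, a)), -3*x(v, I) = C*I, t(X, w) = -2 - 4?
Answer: -10297/3 ≈ -3432.3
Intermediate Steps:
C = 0 (C = 0 + 0 = 0)
z = 88 (z = 4 - 2*(-42) = 4 + 84 = 88)
t(X, w) = -6
x(v, I) = 0 (x(v, I) = -0*I = -⅓*0 = 0)
G(a) = a/3 (G(a) = (a - 1*0)/3 = (a + 0)/3 = a/3)
-39*z + G(-1) = -39*88 + (⅓)*(-1) = -3432 - ⅓ = -10297/3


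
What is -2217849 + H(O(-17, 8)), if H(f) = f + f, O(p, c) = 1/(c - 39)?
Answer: -68753321/31 ≈ -2.2178e+6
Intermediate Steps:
O(p, c) = 1/(-39 + c)
H(f) = 2*f
-2217849 + H(O(-17, 8)) = -2217849 + 2/(-39 + 8) = -2217849 + 2/(-31) = -2217849 + 2*(-1/31) = -2217849 - 2/31 = -68753321/31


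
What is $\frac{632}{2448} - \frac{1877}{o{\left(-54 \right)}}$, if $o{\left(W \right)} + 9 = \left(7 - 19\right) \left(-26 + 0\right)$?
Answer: $- \frac{183475}{30906} \approx -5.9365$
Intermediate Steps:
$o{\left(W \right)} = 303$ ($o{\left(W \right)} = -9 + \left(7 - 19\right) \left(-26 + 0\right) = -9 - -312 = -9 + 312 = 303$)
$\frac{632}{2448} - \frac{1877}{o{\left(-54 \right)}} = \frac{632}{2448} - \frac{1877}{303} = 632 \cdot \frac{1}{2448} - \frac{1877}{303} = \frac{79}{306} - \frac{1877}{303} = - \frac{183475}{30906}$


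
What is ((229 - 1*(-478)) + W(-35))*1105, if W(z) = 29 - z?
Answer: 851955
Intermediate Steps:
((229 - 1*(-478)) + W(-35))*1105 = ((229 - 1*(-478)) + (29 - 1*(-35)))*1105 = ((229 + 478) + (29 + 35))*1105 = (707 + 64)*1105 = 771*1105 = 851955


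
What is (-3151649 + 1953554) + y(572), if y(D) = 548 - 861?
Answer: -1198408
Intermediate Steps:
y(D) = -313
(-3151649 + 1953554) + y(572) = (-3151649 + 1953554) - 313 = -1198095 - 313 = -1198408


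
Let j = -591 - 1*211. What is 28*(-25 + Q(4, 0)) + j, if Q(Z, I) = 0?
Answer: -1502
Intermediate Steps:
j = -802 (j = -591 - 211 = -802)
28*(-25 + Q(4, 0)) + j = 28*(-25 + 0) - 802 = 28*(-25) - 802 = -700 - 802 = -1502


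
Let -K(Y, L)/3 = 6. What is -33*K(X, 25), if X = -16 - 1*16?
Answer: 594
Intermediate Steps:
X = -32 (X = -16 - 16 = -32)
K(Y, L) = -18 (K(Y, L) = -3*6 = -18)
-33*K(X, 25) = -33*(-18) = 594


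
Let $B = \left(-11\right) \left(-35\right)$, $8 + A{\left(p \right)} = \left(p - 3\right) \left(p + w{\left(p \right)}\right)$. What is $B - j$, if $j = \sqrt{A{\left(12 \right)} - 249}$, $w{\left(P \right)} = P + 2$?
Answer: $385 - i \sqrt{23} \approx 385.0 - 4.7958 i$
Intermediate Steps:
$w{\left(P \right)} = 2 + P$
$A{\left(p \right)} = -8 + \left(-3 + p\right) \left(2 + 2 p\right)$ ($A{\left(p \right)} = -8 + \left(p - 3\right) \left(p + \left(2 + p\right)\right) = -8 + \left(-3 + p\right) \left(2 + 2 p\right)$)
$B = 385$
$j = i \sqrt{23}$ ($j = \sqrt{\left(-14 - 48 + 2 \cdot 12^{2}\right) - 249} = \sqrt{\left(-14 - 48 + 2 \cdot 144\right) - 249} = \sqrt{\left(-14 - 48 + 288\right) - 249} = \sqrt{226 - 249} = \sqrt{-23} = i \sqrt{23} \approx 4.7958 i$)
$B - j = 385 - i \sqrt{23}$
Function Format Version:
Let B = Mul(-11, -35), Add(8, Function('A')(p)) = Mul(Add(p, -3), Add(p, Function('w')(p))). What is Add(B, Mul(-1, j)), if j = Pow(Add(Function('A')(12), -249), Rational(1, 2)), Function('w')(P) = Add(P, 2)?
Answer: Add(385, Mul(-1, I, Pow(23, Rational(1, 2)))) ≈ Add(385.00, Mul(-4.7958, I))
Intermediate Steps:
Function('w')(P) = Add(2, P)
Function('A')(p) = Add(-8, Mul(Add(-3, p), Add(2, Mul(2, p)))) (Function('A')(p) = Add(-8, Mul(Add(p, -3), Add(p, Add(2, p)))) = Add(-8, Mul(Add(-3, p), Add(2, Mul(2, p)))))
B = 385
j = Mul(I, Pow(23, Rational(1, 2))) (j = Pow(Add(Add(-14, Mul(-4, 12), Mul(2, Pow(12, 2))), -249), Rational(1, 2)) = Pow(Add(Add(-14, -48, Mul(2, 144)), -249), Rational(1, 2)) = Pow(Add(Add(-14, -48, 288), -249), Rational(1, 2)) = Pow(Add(226, -249), Rational(1, 2)) = Pow(-23, Rational(1, 2)) = Mul(I, Pow(23, Rational(1, 2))) ≈ Mul(4.7958, I))
Add(B, Mul(-1, j)) = Add(385, Mul(-1, Mul(I, Pow(23, Rational(1, 2))))) = Add(385, Mul(-1, I, Pow(23, Rational(1, 2))))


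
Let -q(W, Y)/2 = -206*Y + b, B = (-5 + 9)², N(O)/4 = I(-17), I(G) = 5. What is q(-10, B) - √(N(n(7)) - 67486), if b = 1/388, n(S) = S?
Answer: 1278847/194 - I*√67466 ≈ 6592.0 - 259.74*I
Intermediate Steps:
b = 1/388 ≈ 0.0025773
N(O) = 20 (N(O) = 4*5 = 20)
B = 16 (B = 4² = 16)
q(W, Y) = -1/194 + 412*Y (q(W, Y) = -2*(-206*Y + 1/388) = -2*(1/388 - 206*Y) = -1/194 + 412*Y)
q(-10, B) - √(N(n(7)) - 67486) = (-1/194 + 412*16) - √(20 - 67486) = (-1/194 + 6592) - √(-67466) = 1278847/194 - I*√67466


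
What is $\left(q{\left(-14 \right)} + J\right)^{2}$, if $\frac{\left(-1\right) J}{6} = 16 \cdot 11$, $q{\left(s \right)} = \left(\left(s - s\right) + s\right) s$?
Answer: $739600$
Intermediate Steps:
$q{\left(s \right)} = s^{2}$ ($q{\left(s \right)} = \left(0 + s\right) s = s s = s^{2}$)
$J = -1056$ ($J = - 6 \cdot 16 \cdot 11 = \left(-6\right) 176 = -1056$)
$\left(q{\left(-14 \right)} + J\right)^{2} = \left(\left(-14\right)^{2} - 1056\right)^{2} = \left(196 - 1056\right)^{2} = \left(-860\right)^{2} = 739600$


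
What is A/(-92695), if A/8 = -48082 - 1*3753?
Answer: 82936/18539 ≈ 4.4736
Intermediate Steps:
A = -414680 (A = 8*(-48082 - 1*3753) = 8*(-48082 - 3753) = 8*(-51835) = -414680)
A/(-92695) = -414680/(-92695) = -414680*(-1/92695) = 82936/18539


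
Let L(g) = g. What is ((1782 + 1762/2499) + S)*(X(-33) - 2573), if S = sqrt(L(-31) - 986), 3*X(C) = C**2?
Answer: -579147400/147 - 6630*I*sqrt(113) ≈ -3.9398e+6 - 70478.0*I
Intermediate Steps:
X(C) = C**2/3
S = 3*I*sqrt(113) (S = sqrt(-31 - 986) = sqrt(-1017) = 3*I*sqrt(113) ≈ 31.89*I)
((1782 + 1762/2499) + S)*(X(-33) - 2573) = ((1782 + 1762/2499) + 3*I*sqrt(113))*((1/3)*(-33)**2 - 2573) = ((1782 + 1762*(1/2499)) + 3*I*sqrt(113))*((1/3)*1089 - 2573) = ((1782 + 1762/2499) + 3*I*sqrt(113))*(363 - 2573) = (4454980/2499 + 3*I*sqrt(113))*(-2210) = -579147400/147 - 6630*I*sqrt(113)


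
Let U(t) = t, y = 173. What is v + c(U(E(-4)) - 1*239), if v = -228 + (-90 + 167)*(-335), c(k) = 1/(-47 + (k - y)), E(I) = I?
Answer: -12048650/463 ≈ -26023.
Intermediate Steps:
c(k) = 1/(-220 + k) (c(k) = 1/(-47 + (k - 1*173)) = 1/(-47 + (k - 173)) = 1/(-47 + (-173 + k)) = 1/(-220 + k))
v = -26023 (v = -228 + 77*(-335) = -228 - 25795 = -26023)
v + c(U(E(-4)) - 1*239) = -26023 + 1/(-220 + (-4 - 1*239)) = -26023 + 1/(-220 + (-4 - 239)) = -26023 + 1/(-220 - 243) = -26023 + 1/(-463) = -26023 - 1/463 = -12048650/463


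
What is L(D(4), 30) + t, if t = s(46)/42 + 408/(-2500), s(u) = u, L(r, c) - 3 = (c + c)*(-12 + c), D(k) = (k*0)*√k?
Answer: 14226608/13125 ≈ 1083.9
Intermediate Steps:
D(k) = 0 (D(k) = 0*√k = 0)
L(r, c) = 3 + 2*c*(-12 + c) (L(r, c) = 3 + (c + c)*(-12 + c) = 3 + (2*c)*(-12 + c) = 3 + 2*c*(-12 + c))
t = 12233/13125 (t = 46/42 + 408/(-2500) = 46*(1/42) + 408*(-1/2500) = 23/21 - 102/625 = 12233/13125 ≈ 0.93204)
L(D(4), 30) + t = (3 - 24*30 + 2*30²) + 12233/13125 = (3 - 720 + 2*900) + 12233/13125 = (3 - 720 + 1800) + 12233/13125 = 1083 + 12233/13125 = 14226608/13125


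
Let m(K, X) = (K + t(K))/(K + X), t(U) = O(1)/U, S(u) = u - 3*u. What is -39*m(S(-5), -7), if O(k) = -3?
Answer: -1261/10 ≈ -126.10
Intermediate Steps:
S(u) = -2*u
t(U) = -3/U
m(K, X) = (K - 3/K)/(K + X)
-39*m(S(-5), -7) = -39*(-3 + (-2*(-5))²)/(((-2*(-5)))*(-2*(-5) - 7)) = -39*(-3 + 10²)/(10*(10 - 7)) = -39*(-3 + 100)/(10*3) = -39*97/(10*3) = -39*97/30 = -1261/10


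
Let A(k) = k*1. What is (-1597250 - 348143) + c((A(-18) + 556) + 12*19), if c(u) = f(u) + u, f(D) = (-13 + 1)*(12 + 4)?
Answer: -1944819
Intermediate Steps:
A(k) = k
f(D) = -192 (f(D) = -12*16 = -192)
c(u) = -192 + u
(-1597250 - 348143) + c((A(-18) + 556) + 12*19) = (-1597250 - 348143) + (-192 + ((-18 + 556) + 12*19)) = -1945393 + (-192 + (538 + 228)) = -1945393 + (-192 + 766) = -1945393 + 574 = -1944819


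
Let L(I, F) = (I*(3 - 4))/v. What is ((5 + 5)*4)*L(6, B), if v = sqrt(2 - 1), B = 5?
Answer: -240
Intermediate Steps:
v = 1 (v = sqrt(1) = 1)
L(I, F) = -I (L(I, F) = (I*(3 - 4))/1 = (I*(-1))*1 = -I*1 = -I)
((5 + 5)*4)*L(6, B) = ((5 + 5)*4)*(-1*6) = (10*4)*(-6) = 40*(-6) = -240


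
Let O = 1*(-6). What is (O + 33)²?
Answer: 729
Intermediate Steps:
O = -6
(O + 33)² = (-6 + 33)² = 27² = 729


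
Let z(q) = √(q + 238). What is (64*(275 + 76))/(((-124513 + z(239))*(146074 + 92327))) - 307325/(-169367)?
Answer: 31552419106436859421/17388565185152210599 - 1872*√53/102667964746097 ≈ 1.8146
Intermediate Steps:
z(q) = √(238 + q)
(64*(275 + 76))/(((-124513 + z(239))*(146074 + 92327))) - 307325/(-169367) = (64*(275 + 76))/(((-124513 + √(238 + 239))*(146074 + 92327))) - 307325/(-169367) = (64*351)/(((-124513 + √477)*238401)) - 307325*(-1/169367) = 22464/(((-124513 + 3*√53)*238401)) + 307325/169367 = 22464/(-29684023713 + 715203*√53) + 307325/169367 = 307325/169367 + 22464/(-29684023713 + 715203*√53)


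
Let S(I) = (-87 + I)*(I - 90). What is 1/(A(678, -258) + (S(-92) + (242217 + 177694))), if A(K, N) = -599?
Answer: 1/451890 ≈ 2.2129e-6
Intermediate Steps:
S(I) = (-90 + I)*(-87 + I) (S(I) = (-87 + I)*(-90 + I) = (-90 + I)*(-87 + I))
1/(A(678, -258) + (S(-92) + (242217 + 177694))) = 1/(-599 + ((7830 + (-92)² - 177*(-92)) + (242217 + 177694))) = 1/(-599 + ((7830 + 8464 + 16284) + 419911)) = 1/(-599 + (32578 + 419911)) = 1/(-599 + 452489) = 1/451890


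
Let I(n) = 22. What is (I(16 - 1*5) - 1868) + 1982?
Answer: 136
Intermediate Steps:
(I(16 - 1*5) - 1868) + 1982 = (22 - 1868) + 1982 = -1846 + 1982 = 136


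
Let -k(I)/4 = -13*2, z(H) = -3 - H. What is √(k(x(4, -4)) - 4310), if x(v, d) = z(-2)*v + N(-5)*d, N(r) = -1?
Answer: I*√4206 ≈ 64.854*I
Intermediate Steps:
x(v, d) = -d - v (x(v, d) = (-3 - 1*(-2))*v - d = (-3 + 2)*v - d = -v - d = -d - v)
k(I) = 104 (k(I) = -(-52)*2 = -4*(-26) = 104)
√(k(x(4, -4)) - 4310) = √(104 - 4310) = √(-4206) = I*√4206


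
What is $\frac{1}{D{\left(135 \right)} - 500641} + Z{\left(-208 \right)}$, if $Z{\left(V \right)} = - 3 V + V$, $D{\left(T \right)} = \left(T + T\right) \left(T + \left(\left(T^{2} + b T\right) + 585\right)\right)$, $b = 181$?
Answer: $\frac{4664174945}{11211959} \approx 416.0$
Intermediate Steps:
$D{\left(T \right)} = 2 T \left(585 + T^{2} + 182 T\right)$ ($D{\left(T \right)} = \left(T + T\right) \left(T + \left(\left(T^{2} + 181 T\right) + 585\right)\right) = 2 T \left(T + \left(585 + T^{2} + 181 T\right)\right) = 2 T \left(585 + T^{2} + 182 T\right)$)
$Z{\left(V \right)} = - 2 V$
$\frac{1}{D{\left(135 \right)} - 500641} + Z{\left(-208 \right)} = \frac{1}{2 \cdot 135 \left(585 + 135^{2} + 182 \cdot 135\right) - 500641} - -416 = \frac{1}{2 \cdot 135 \left(585 + 18225 + 24570\right) - 500641} + 416 = \frac{1}{2 \cdot 135 \cdot 43380 - 500641} + 416 = \frac{1}{11712600 - 500641} + 416 = \frac{1}{11211959} + 416 = \frac{4664174945}{11211959}$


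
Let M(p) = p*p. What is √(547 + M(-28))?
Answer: 11*√11 ≈ 36.483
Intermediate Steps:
M(p) = p²
√(547 + M(-28)) = √(547 + (-28)²) = √(547 + 784) = √1331 = 11*√11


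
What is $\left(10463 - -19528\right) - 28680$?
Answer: $1311$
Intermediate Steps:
$\left(10463 - -19528\right) - 28680 = \left(10463 + 19528\right) - 28680 = 29991 - 28680 = 1311$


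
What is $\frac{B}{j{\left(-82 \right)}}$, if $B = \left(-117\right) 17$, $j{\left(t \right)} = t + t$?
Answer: $\frac{1989}{164} \approx 12.128$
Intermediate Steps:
$j{\left(t \right)} = 2 t$
$B = -1989$
$\frac{B}{j{\left(-82 \right)}} = - \frac{1989}{2 \left(-82\right)} = - \frac{1989}{-164} = \left(-1989\right) \left(- \frac{1}{164}\right) = \frac{1989}{164}$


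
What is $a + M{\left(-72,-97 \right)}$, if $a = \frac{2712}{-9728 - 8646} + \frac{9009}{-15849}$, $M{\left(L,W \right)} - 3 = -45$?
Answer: $- \frac{691072997}{16178307} \approx -42.716$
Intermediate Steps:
$M{\left(L,W \right)} = -42$ ($M{\left(L,W \right)} = 3 - 45 = -42$)
$a = - \frac{11584103}{16178307}$ ($a = \frac{2712}{-9728 - 8646} + 9009 \left(- \frac{1}{15849}\right) = \frac{2712}{-18374} - \frac{1001}{1761} = 2712 \left(- \frac{1}{18374}\right) - \frac{1001}{1761} = - \frac{1356}{9187} - \frac{1001}{1761} = - \frac{11584103}{16178307} \approx -0.71603$)
$a + M{\left(-72,-97 \right)} = - \frac{11584103}{16178307} - 42 = - \frac{691072997}{16178307}$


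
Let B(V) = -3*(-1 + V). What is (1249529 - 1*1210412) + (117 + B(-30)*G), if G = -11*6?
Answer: 33096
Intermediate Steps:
G = -66
B(V) = 3 - 3*V
(1249529 - 1*1210412) + (117 + B(-30)*G) = (1249529 - 1*1210412) + (117 + (3 - 3*(-30))*(-66)) = (1249529 - 1210412) + (117 + (3 + 90)*(-66)) = 39117 + (117 + 93*(-66)) = 39117 + (117 - 6138) = 39117 - 6021 = 33096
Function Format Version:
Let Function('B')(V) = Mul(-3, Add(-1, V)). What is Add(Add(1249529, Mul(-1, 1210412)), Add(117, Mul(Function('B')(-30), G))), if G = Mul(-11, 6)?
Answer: 33096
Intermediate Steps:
G = -66
Function('B')(V) = Add(3, Mul(-3, V))
Add(Add(1249529, Mul(-1, 1210412)), Add(117, Mul(Function('B')(-30), G))) = Add(Add(1249529, Mul(-1, 1210412)), Add(117, Mul(Add(3, Mul(-3, -30)), -66))) = Add(Add(1249529, -1210412), Add(117, Mul(Add(3, 90), -66))) = Add(39117, Add(117, Mul(93, -66))) = Add(39117, Add(117, -6138)) = Add(39117, -6021) = 33096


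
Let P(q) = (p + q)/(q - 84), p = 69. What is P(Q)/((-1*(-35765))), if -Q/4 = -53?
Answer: 281/4577920 ≈ 6.1382e-5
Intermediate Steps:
Q = 212 (Q = -4*(-53) = 212)
P(q) = (69 + q)/(-84 + q) (P(q) = (69 + q)/(q - 84) = (69 + q)/(-84 + q))
P(Q)/((-1*(-35765))) = ((69 + 212)/(-84 + 212))/((-1*(-35765))) = (281/128)/35765 = ((1/128)*281)*(1/35765) = (281/128)*(1/35765) = 281/4577920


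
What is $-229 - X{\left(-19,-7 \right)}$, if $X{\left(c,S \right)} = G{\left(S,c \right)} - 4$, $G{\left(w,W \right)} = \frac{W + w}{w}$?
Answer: $- \frac{1601}{7} \approx -228.71$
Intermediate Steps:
$G{\left(w,W \right)} = \frac{W + w}{w}$
$X{\left(c,S \right)} = -4 + \frac{S + c}{S}$ ($X{\left(c,S \right)} = \frac{c + S}{S} - 4 = \frac{S + c}{S} - 4 = -4 + \frac{S + c}{S}$)
$-229 - X{\left(-19,-7 \right)} = -229 - \left(-3 - \frac{19}{-7}\right) = -229 - \left(-3 - - \frac{19}{7}\right) = -229 - \left(-3 + \frac{19}{7}\right) = -229 - - \frac{2}{7} = -229 + \frac{2}{7} = - \frac{1601}{7}$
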